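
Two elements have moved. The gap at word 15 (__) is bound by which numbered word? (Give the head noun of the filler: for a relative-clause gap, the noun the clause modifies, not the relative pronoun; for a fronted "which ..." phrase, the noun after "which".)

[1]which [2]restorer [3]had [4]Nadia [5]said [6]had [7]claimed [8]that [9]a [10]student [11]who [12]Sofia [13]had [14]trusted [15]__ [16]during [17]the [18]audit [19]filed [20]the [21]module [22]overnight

10

The marked gap is inside the relative clause, the direct object of "trusted".
Its filler is the head noun "student" (via "who"), at word 10.
(The other dependency links word 2 to a gap after word 5.)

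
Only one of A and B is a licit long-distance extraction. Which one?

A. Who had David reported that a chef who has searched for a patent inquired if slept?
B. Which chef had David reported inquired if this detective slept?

In A, the wh-phrase is extracted from inside a wh-island (introduced by "if"), which blocks movement.
In B, the extraction path crosses only that-complement boundaries, which are transparent.
So B is grammatical.

B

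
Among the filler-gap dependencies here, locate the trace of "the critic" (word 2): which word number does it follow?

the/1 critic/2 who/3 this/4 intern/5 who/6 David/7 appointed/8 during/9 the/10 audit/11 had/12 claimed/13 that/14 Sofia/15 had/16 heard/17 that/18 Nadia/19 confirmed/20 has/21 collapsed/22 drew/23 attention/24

20

The displaced element is "the critic" (word 2).
It is linked across 3 clause boundaries (that → that → Ø).
It functions as the subject of "collapsed", so the gap sits immediately after word 20 ("confirmed").
Base order: This intern who David appointed during the audit had claimed that Sofia had heard that Nadia confirmed that the critic has collapsed.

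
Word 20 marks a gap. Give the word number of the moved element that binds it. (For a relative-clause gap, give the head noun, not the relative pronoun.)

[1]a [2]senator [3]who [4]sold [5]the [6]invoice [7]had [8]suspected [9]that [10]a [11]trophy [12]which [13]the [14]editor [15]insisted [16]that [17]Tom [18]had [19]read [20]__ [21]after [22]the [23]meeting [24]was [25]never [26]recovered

The gap at 20 is the object of "read", inside a relative clause.
The relative pronoun is "which" (word 12); it is bound by the head noun immediately before it.
Its filler is the head noun "trophy", at word 11.

11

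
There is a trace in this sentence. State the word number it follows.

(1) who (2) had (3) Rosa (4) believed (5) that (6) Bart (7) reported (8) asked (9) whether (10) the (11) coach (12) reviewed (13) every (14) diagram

7

The displaced element is "who" (word 1).
It is linked across 2 clause boundaries (that → Ø).
It functions as the subject of "asked", so the gap sits immediately after word 7 ("reported").
Base order: Rosa had believed that Bart reported that who asked whether the coach reviewed every diagram.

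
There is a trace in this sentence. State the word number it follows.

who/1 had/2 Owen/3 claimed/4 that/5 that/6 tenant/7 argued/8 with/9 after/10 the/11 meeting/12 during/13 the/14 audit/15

The displaced element is "who" (word 1).
It is linked across 1 clause boundary (that).
It functions as the object of the preposition "with" of "argued", so the gap sits immediately after word 9 ("with").
Base order: Owen had claimed that that tenant argued with who after the meeting during the audit.

9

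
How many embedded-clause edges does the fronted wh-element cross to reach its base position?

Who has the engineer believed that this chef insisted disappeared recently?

2

"who" is extracted from the subject of "disappeared".
Boundaries crossed, outermost first: [that], [Ø] — 2 in total.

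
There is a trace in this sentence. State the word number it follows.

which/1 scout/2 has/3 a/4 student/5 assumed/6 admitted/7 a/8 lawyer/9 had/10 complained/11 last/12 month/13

6

The displaced element is "which scout" (word 2).
It is linked across 1 clause boundary (Ø).
It functions as the subject of "admitted", so the gap sits immediately after word 6 ("assumed").
Base order: A student has assumed that which scout admitted a lawyer had complained last month.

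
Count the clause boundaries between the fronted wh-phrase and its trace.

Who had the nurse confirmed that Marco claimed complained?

"who" is extracted from the subject of "complained".
Boundaries crossed, outermost first: [that], [Ø] — 2 in total.

2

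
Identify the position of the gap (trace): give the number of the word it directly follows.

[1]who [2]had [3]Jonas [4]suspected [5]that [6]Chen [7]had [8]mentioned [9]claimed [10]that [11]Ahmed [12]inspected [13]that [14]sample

The displaced element is "who" (word 1).
It is linked across 2 clause boundaries (that → Ø).
It functions as the subject of "claimed", so the gap sits immediately after word 8 ("mentioned").
Base order: Jonas had suspected that Chen had mentioned that who claimed that Ahmed inspected that sample.

8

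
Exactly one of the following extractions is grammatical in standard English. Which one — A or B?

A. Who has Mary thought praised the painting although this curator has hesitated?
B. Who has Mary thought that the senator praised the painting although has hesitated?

A

In B, the wh-phrase is extracted from inside an adjunct island (introduced by "although"), which blocks movement.
In A, the extraction path crosses only that-complement boundaries, which are transparent.
So A is grammatical.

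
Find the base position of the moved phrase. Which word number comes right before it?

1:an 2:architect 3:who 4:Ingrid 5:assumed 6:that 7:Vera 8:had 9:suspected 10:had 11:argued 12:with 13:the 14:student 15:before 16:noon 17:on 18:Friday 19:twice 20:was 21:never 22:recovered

The displaced element is "an architect" (word 2).
It is linked across 2 clause boundaries (that → Ø).
It functions as the subject of "argued", so the gap sits immediately after word 9 ("suspected").
Base order: Ingrid assumed that Vera had suspected that an architect had argued with the student before noon on Friday twice.

9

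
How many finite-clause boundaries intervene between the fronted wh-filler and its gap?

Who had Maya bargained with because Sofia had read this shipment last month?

0

"who" originates inside the matrix clause — no clause boundary is crossed.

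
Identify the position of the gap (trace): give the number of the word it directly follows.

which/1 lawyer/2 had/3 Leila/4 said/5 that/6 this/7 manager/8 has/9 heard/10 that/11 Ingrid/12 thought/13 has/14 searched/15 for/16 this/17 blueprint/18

The displaced element is "which lawyer" (word 2).
It is linked across 3 clause boundaries (that → that → Ø).
It functions as the subject of "searched", so the gap sits immediately after word 13 ("thought").
Base order: Leila had said that this manager has heard that Ingrid thought that which lawyer has searched for this blueprint.

13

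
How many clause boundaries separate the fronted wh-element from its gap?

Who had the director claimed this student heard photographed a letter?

"who" is extracted from the subject of "photographed".
Boundaries crossed, outermost first: [Ø], [Ø] — 2 in total.

2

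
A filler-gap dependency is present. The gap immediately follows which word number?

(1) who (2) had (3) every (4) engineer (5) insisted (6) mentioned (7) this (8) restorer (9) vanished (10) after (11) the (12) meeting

5

The displaced element is "who" (word 1).
It is linked across 1 clause boundary (Ø).
It functions as the subject of "mentioned", so the gap sits immediately after word 5 ("insisted").
Base order: Every engineer had insisted that who mentioned this restorer vanished after the meeting.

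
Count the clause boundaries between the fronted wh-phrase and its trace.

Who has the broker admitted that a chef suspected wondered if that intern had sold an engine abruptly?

"who" is extracted from the subject of "wondered".
Boundaries crossed, outermost first: [that], [Ø] — 2 in total.

2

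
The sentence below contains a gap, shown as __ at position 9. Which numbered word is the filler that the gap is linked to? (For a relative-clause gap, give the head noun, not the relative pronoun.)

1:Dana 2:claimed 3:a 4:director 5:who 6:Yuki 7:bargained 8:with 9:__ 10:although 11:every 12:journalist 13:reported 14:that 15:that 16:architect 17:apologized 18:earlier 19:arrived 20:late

The gap at 9 is the prepositional object of "bargained", inside a relative clause.
The relative pronoun is "who" (word 5); it is bound by the head noun immediately before it.
Its filler is the head noun "director", at word 4.

4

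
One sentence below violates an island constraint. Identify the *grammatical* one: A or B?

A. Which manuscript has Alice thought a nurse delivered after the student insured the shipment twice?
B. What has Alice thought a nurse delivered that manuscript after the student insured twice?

A

In B, the wh-phrase is extracted from inside an adjunct island (introduced by "after"), which blocks movement.
In A, the extraction path crosses only that-complement boundaries, which are transparent.
So A is grammatical.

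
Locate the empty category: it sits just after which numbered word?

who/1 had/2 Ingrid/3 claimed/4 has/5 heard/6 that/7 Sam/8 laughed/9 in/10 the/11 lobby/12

The displaced element is "who" (word 1).
It is linked across 1 clause boundary (Ø).
It functions as the subject of "heard", so the gap sits immediately after word 4 ("claimed").
Base order: Ingrid had claimed that who has heard that Sam laughed in the lobby.

4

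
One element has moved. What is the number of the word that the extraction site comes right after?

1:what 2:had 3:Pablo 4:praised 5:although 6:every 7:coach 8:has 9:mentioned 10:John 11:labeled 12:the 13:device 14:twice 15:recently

The displaced element is "what" (word 1).
It functions as the direct object of "praised", so the gap sits immediately after word 4 ("praised").
Base order: Pablo had praised what although every coach has mentioned John labeled the device twice recently.

4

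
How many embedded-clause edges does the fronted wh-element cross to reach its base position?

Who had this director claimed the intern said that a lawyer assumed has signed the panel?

"who" is extracted from the subject of "signed".
Boundaries crossed, outermost first: [Ø], [that], [Ø] — 3 in total.

3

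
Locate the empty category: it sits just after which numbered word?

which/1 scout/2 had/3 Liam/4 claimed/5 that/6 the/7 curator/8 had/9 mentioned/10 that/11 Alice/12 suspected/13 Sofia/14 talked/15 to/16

16

The displaced element is "which scout" (word 2).
It is linked across 3 clause boundaries (that → that → Ø).
It functions as the object of the preposition "to" of "talked", so the gap sits immediately after word 16 ("to").
Base order: Liam had claimed that the curator had mentioned that Alice suspected Sofia talked to which scout.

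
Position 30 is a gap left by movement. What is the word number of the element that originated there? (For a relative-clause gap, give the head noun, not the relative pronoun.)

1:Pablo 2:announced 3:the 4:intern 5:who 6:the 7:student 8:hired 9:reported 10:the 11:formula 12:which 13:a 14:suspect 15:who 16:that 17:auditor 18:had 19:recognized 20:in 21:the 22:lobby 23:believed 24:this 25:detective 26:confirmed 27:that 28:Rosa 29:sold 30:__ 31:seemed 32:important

11

The gap at 30 is the object of "sold", inside a relative clause.
The relative pronoun is "which" (word 12); it is bound by the head noun immediately before it.
Its filler is the head noun "formula", at word 11.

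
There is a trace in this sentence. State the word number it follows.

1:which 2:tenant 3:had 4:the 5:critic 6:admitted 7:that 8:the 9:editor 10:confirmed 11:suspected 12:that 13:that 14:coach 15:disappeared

The displaced element is "which tenant" (word 2).
It is linked across 2 clause boundaries (that → Ø).
It functions as the subject of "suspected", so the gap sits immediately after word 10 ("confirmed").
Base order: The critic had admitted that the editor confirmed which tenant suspected that that coach disappeared.

10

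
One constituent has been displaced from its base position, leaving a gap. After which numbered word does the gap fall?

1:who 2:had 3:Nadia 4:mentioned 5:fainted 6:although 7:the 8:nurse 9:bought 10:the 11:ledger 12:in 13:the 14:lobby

4

The displaced element is "who" (word 1).
It is linked across 1 clause boundary (Ø).
It functions as the subject of "fainted", so the gap sits immediately after word 4 ("mentioned").
Base order: Nadia had mentioned that who fainted although the nurse bought the ledger in the lobby.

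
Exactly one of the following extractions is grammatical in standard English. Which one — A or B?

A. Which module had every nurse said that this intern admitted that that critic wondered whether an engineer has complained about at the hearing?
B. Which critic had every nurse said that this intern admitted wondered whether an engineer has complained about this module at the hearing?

B

In A, the wh-phrase is extracted from inside a wh-island (introduced by "whether"), which blocks movement.
In B, the extraction path crosses only that-complement boundaries, which are transparent.
So B is grammatical.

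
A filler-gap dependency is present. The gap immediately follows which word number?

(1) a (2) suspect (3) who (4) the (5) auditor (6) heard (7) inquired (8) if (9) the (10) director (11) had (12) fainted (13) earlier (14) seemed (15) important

The displaced element is "a suspect" (word 2).
It is linked across 1 clause boundary (Ø).
It functions as the subject of "inquired", so the gap sits immediately after word 6 ("heard").
Base order: The auditor heard a suspect inquired if the director had fainted earlier.

6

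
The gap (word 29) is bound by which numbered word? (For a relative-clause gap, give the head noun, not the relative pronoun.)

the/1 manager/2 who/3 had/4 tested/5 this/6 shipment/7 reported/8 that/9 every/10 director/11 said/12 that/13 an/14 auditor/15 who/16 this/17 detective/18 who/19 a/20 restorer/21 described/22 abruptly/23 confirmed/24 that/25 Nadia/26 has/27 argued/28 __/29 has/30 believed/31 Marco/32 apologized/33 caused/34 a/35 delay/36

The gap at 29 is the subject of "believed", inside a relative clause.
The relative pronoun is "who" (word 16); it is bound by the head noun immediately before it.
Its filler is the head noun "auditor", at word 15.

15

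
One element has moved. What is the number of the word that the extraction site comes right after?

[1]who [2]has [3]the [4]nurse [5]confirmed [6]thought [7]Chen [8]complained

The displaced element is "who" (word 1).
It is linked across 1 clause boundary (Ø).
It functions as the subject of "thought", so the gap sits immediately after word 5 ("confirmed").
Base order: The nurse has confirmed that who thought Chen complained.

5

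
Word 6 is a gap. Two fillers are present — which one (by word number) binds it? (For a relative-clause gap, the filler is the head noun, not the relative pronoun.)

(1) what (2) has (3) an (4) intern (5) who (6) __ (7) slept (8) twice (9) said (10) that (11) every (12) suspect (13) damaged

The marked gap is inside the relative clause, the subject of "slept".
Its filler is the head noun "intern" (via "who"), at word 4.
(The other dependency links word 1 to a gap after word 13.)

4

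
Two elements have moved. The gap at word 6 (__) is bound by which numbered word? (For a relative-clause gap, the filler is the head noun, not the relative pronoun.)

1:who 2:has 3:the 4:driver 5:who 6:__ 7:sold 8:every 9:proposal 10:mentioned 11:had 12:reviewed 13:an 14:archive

4

The marked gap is inside the relative clause, the subject of "sold".
Its filler is the head noun "driver" (via "who"), at word 4.
(The other dependency links word 1 to a gap after word 10.)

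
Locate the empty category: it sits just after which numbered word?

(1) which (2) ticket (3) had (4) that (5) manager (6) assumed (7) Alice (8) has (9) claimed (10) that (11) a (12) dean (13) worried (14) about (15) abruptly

The displaced element is "which ticket" (word 2).
It is linked across 2 clause boundaries (Ø → that).
It functions as the object of the preposition "about" of "worried", so the gap sits immediately after word 14 ("about").
Base order: That manager had assumed Alice has claimed that a dean worried about which ticket abruptly.

14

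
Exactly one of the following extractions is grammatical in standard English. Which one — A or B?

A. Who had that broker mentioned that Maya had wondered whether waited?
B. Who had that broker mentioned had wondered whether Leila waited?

In A, the wh-phrase is extracted from inside a wh-island (introduced by "whether"), which blocks movement.
In B, the extraction path crosses only that-complement boundaries, which are transparent.
So B is grammatical.

B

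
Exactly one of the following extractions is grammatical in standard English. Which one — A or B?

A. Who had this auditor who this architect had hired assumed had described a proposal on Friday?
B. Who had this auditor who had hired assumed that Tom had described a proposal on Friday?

In B, the wh-phrase is extracted from inside a complex-NP island (relative clause) (introduced by "who"), which blocks movement.
In A, the extraction path crosses only that-complement boundaries, which are transparent.
So A is grammatical.

A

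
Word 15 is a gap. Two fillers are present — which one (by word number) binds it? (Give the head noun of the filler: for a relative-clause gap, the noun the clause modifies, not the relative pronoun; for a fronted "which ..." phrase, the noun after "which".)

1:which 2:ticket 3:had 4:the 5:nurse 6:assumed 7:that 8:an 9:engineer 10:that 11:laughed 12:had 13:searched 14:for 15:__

The marked gap is the object of the preposition "for" of "searched".
Its filler is the fronted wh-phrase "which ticket", at word 2.
(The other dependency links word 9 to a gap after word 10.)

2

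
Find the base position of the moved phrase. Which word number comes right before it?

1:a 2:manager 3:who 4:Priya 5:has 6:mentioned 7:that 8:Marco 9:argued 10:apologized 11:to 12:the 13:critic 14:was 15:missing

The displaced element is "a manager" (word 2).
It is linked across 2 clause boundaries (that → Ø).
It functions as the subject of "apologized", so the gap sits immediately after word 9 ("argued").
Base order: Priya has mentioned that Marco argued that a manager apologized to the critic.

9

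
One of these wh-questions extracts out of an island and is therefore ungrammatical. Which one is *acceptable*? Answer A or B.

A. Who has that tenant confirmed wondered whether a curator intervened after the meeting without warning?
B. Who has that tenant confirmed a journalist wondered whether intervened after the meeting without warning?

A

In B, the wh-phrase is extracted from inside a wh-island (introduced by "whether"), which blocks movement.
In A, the extraction path crosses only that-complement boundaries, which are transparent.
So A is grammatical.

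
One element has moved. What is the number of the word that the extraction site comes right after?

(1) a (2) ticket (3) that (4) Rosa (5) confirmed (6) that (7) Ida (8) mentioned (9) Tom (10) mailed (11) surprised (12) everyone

10

The displaced element is "a ticket" (word 2).
It is linked across 2 clause boundaries (that → Ø).
It functions as the direct object of "mailed", so the gap sits immediately after word 10 ("mailed").
Base order: Rosa confirmed that Ida mentioned Tom mailed a ticket.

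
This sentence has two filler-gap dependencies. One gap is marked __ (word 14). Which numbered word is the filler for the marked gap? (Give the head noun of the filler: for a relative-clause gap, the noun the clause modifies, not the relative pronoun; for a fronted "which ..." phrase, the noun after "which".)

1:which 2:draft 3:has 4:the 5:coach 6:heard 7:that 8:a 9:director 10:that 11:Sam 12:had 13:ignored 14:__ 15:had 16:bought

9

The marked gap is inside the relative clause, the direct object of "ignored".
Its filler is the head noun "director" (via "that"), at word 9.
(The other dependency links word 2 to a gap after word 16.)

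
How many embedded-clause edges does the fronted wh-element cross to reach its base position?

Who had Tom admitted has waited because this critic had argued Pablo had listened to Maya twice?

"who" is extracted from the subject of "waited".
Boundaries crossed, outermost first: [Ø] — 1 in total.

1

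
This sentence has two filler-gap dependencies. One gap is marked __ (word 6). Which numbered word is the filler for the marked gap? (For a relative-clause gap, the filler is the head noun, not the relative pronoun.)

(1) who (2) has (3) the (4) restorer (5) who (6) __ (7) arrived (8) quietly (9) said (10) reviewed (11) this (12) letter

4

The marked gap is inside the relative clause, the subject of "arrived".
Its filler is the head noun "restorer" (via "who"), at word 4.
(The other dependency links word 1 to a gap after word 9.)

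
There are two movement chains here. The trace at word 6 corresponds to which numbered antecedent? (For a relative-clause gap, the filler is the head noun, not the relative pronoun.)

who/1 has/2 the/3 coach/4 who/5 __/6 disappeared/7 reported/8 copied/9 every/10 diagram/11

4

The marked gap is inside the relative clause, the subject of "disappeared".
Its filler is the head noun "coach" (via "who"), at word 4.
(The other dependency links word 1 to a gap after word 8.)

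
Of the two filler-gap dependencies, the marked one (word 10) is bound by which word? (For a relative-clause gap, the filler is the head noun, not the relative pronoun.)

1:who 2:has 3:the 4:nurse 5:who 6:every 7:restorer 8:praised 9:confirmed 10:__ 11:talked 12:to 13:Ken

1

The marked gap is the subject of "talked".
Its filler is the fronted wh-phrase "who", at word 1.
(The other dependency links word 4 to a gap after word 8.)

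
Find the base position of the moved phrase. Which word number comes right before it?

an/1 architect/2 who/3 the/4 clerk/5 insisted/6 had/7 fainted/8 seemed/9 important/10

6

The displaced element is "an architect" (word 2).
It is linked across 1 clause boundary (Ø).
It functions as the subject of "fainted", so the gap sits immediately after word 6 ("insisted").
Base order: The clerk insisted that an architect had fainted.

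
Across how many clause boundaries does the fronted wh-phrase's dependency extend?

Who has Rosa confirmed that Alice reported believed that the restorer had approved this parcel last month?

"who" is extracted from the subject of "believed".
Boundaries crossed, outermost first: [that], [Ø] — 2 in total.

2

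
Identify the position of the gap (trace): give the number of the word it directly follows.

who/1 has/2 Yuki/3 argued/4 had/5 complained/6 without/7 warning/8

The displaced element is "who" (word 1).
It is linked across 1 clause boundary (Ø).
It functions as the subject of "complained", so the gap sits immediately after word 4 ("argued").
Base order: Yuki has argued that who had complained without warning.

4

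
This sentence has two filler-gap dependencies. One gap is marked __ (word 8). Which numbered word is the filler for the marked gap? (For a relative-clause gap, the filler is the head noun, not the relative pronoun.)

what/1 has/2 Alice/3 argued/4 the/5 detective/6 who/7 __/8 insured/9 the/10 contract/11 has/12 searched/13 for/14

6

The marked gap is inside the relative clause, the subject of "insured".
Its filler is the head noun "detective" (via "who"), at word 6.
(The other dependency links word 1 to a gap after word 14.)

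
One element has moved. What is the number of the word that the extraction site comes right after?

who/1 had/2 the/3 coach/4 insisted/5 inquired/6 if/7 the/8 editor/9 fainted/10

The displaced element is "who" (word 1).
It is linked across 1 clause boundary (Ø).
It functions as the subject of "inquired", so the gap sits immediately after word 5 ("insisted").
Base order: The coach had insisted that who inquired if the editor fainted.

5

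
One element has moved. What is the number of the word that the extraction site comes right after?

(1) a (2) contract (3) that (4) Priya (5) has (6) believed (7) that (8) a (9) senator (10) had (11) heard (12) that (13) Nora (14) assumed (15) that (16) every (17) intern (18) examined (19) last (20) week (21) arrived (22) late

The displaced element is "a contract" (word 2).
It is linked across 3 clause boundaries (that → that → that).
It functions as the direct object of "examined", so the gap sits immediately after word 18 ("examined").
Base order: Priya has believed that a senator had heard that Nora assumed that every intern examined a contract last week.

18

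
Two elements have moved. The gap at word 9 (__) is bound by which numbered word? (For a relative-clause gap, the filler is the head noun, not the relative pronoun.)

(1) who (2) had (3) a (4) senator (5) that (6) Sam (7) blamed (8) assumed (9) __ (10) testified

1

The marked gap is the subject of "testified".
Its filler is the fronted wh-phrase "who", at word 1.
(The other dependency links word 4 to a gap after word 7.)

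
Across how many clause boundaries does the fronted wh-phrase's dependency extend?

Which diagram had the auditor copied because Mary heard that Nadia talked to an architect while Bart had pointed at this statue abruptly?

"which diagram" originates inside the matrix clause — no clause boundary is crossed.

0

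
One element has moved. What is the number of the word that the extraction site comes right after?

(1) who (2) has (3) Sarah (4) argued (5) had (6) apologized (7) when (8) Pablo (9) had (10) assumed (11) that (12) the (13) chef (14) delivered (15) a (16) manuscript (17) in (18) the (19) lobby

4

The displaced element is "who" (word 1).
It is linked across 1 clause boundary (Ø).
It functions as the subject of "apologized", so the gap sits immediately after word 4 ("argued").
Base order: Sarah has argued that who had apologized when Pablo had assumed that the chef delivered a manuscript in the lobby.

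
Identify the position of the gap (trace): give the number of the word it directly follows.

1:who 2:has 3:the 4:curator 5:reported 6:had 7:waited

The displaced element is "who" (word 1).
It is linked across 1 clause boundary (Ø).
It functions as the subject of "waited", so the gap sits immediately after word 5 ("reported").
Base order: The curator has reported that who had waited.

5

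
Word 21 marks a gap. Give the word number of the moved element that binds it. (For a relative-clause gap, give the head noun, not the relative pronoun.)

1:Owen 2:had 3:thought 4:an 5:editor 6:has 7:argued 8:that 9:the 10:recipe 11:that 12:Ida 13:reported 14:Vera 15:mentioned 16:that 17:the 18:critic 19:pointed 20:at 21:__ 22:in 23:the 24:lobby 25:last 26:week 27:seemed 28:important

10

The gap at 21 is the prepositional object of "pointed", inside a relative clause.
The relative pronoun is "that" (word 11); it is bound by the head noun immediately before it.
Its filler is the head noun "recipe", at word 10.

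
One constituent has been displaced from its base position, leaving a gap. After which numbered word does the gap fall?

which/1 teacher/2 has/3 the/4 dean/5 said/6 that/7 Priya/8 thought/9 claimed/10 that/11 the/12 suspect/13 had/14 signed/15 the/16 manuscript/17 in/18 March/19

9

The displaced element is "which teacher" (word 2).
It is linked across 2 clause boundaries (that → Ø).
It functions as the subject of "claimed", so the gap sits immediately after word 9 ("thought").
Base order: The dean has said that Priya thought that which teacher claimed that the suspect had signed the manuscript in March.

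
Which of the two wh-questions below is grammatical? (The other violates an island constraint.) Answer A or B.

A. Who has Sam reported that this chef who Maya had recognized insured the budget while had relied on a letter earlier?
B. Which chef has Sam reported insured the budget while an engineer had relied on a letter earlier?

In A, the wh-phrase is extracted from inside an adjunct island (introduced by "while"), which blocks movement.
In B, the extraction path crosses only that-complement boundaries, which are transparent.
So B is grammatical.

B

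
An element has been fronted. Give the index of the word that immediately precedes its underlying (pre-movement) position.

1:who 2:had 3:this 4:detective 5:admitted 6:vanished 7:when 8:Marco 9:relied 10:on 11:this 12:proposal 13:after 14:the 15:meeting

The displaced element is "who" (word 1).
It is linked across 1 clause boundary (Ø).
It functions as the subject of "vanished", so the gap sits immediately after word 5 ("admitted").
Base order: This detective had admitted who vanished when Marco relied on this proposal after the meeting.

5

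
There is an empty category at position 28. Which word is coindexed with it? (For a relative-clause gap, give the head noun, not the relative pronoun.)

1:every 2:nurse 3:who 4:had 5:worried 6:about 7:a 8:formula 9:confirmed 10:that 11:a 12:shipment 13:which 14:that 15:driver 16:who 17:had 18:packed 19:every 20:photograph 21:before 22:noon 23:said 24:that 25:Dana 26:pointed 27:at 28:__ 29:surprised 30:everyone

The gap at 28 is the prepositional object of "pointed", inside a relative clause.
The relative pronoun is "which" (word 13); it is bound by the head noun immediately before it.
Its filler is the head noun "shipment", at word 12.

12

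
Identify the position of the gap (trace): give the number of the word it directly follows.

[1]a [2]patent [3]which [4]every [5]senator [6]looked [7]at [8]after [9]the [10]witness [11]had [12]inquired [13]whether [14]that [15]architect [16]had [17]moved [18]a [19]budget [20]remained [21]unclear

The displaced element is "a patent" (word 2).
It functions as the object of the preposition "at" of "looked", so the gap sits immediately after word 7 ("at").
Base order: Every senator looked at a patent after the witness had inquired whether that architect had moved a budget.

7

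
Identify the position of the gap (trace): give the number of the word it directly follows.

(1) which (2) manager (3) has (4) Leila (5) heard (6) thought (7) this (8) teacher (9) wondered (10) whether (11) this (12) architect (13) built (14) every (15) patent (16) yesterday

5

The displaced element is "which manager" (word 2).
It is linked across 1 clause boundary (Ø).
It functions as the subject of "thought", so the gap sits immediately after word 5 ("heard").
Base order: Leila has heard that which manager thought this teacher wondered whether this architect built every patent yesterday.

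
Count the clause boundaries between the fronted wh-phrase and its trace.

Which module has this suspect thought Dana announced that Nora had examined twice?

2

"which module" is extracted from the object of "examined".
Boundaries crossed, outermost first: [Ø], [that] — 2 in total.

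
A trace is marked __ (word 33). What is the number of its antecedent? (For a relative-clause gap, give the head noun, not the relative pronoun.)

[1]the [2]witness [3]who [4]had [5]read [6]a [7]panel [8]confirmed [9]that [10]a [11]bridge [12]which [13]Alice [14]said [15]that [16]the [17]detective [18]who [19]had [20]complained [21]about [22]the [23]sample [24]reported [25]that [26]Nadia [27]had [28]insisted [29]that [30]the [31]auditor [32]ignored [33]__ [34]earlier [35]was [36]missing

11

The gap at 33 is the object of "ignored", inside a relative clause.
The relative pronoun is "which" (word 12); it is bound by the head noun immediately before it.
Its filler is the head noun "bridge", at word 11.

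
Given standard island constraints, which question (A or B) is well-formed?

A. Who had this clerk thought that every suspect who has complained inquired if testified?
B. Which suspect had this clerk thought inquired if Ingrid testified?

B

In A, the wh-phrase is extracted from inside a wh-island (introduced by "if"), which blocks movement.
In B, the extraction path crosses only that-complement boundaries, which are transparent.
So B is grammatical.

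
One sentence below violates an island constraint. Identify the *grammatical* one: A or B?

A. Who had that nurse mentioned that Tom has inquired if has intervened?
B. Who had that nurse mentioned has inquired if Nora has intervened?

In A, the wh-phrase is extracted from inside a wh-island (introduced by "if"), which blocks movement.
In B, the extraction path crosses only that-complement boundaries, which are transparent.
So B is grammatical.

B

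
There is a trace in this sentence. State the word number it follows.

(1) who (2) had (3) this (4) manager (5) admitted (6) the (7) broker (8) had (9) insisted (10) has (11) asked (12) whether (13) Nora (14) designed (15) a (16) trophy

9

The displaced element is "who" (word 1).
It is linked across 2 clause boundaries (Ø → Ø).
It functions as the subject of "asked", so the gap sits immediately after word 9 ("insisted").
Base order: This manager had admitted the broker had insisted that who has asked whether Nora designed a trophy.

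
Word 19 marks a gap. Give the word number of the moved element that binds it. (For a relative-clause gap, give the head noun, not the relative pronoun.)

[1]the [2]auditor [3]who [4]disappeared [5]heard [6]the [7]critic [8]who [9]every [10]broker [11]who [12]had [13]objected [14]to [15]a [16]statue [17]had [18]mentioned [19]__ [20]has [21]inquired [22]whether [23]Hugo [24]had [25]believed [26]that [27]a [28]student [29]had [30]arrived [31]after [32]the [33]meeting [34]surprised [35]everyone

The gap at 19 is the subject of "inquired", inside a relative clause.
The relative pronoun is "who" (word 8); it is bound by the head noun immediately before it.
Its filler is the head noun "critic", at word 7.

7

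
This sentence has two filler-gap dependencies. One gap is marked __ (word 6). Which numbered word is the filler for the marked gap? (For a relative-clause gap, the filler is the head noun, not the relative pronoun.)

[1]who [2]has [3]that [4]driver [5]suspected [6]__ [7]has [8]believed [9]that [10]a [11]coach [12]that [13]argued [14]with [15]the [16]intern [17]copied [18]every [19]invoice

1

The marked gap is the subject of "believed".
Its filler is the fronted wh-phrase "who", at word 1.
(The other dependency links word 11 to a gap after word 12.)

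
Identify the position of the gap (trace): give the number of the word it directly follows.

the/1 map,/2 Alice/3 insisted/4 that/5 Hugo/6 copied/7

7

The displaced element is "the map" (word 2).
It is linked across 1 clause boundary (that).
It functions as the direct object of "copied", so the gap sits immediately after word 7 ("copied").
Base order: Alice insisted that Hugo copied the map.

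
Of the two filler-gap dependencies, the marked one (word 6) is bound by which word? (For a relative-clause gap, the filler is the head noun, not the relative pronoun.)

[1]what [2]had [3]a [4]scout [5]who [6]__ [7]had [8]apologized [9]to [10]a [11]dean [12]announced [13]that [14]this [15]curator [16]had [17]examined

The marked gap is inside the relative clause, the subject of "apologized".
Its filler is the head noun "scout" (via "who"), at word 4.
(The other dependency links word 1 to a gap after word 17.)

4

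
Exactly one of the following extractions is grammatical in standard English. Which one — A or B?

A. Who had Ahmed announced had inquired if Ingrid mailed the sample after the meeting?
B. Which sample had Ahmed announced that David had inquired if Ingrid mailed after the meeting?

In B, the wh-phrase is extracted from inside a wh-island (introduced by "if"), which blocks movement.
In A, the extraction path crosses only that-complement boundaries, which are transparent.
So A is grammatical.

A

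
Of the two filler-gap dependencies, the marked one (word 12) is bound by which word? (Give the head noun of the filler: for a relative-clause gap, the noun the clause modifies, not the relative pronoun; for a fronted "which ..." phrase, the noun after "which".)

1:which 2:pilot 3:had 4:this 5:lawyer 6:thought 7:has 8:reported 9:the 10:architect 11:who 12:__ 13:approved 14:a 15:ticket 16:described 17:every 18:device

The marked gap is inside the relative clause, the subject of "approved".
Its filler is the head noun "architect" (via "who"), at word 10.
(The other dependency links word 2 to a gap after word 6.)

10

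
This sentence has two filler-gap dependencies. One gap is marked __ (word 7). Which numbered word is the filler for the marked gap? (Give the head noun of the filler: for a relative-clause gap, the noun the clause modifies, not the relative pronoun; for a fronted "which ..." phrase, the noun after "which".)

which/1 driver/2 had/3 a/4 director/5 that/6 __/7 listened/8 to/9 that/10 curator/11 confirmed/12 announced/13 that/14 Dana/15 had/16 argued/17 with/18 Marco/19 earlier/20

5

The marked gap is inside the relative clause, the subject of "listened".
Its filler is the head noun "director" (via "that"), at word 5.
(The other dependency links word 2 to a gap after word 12.)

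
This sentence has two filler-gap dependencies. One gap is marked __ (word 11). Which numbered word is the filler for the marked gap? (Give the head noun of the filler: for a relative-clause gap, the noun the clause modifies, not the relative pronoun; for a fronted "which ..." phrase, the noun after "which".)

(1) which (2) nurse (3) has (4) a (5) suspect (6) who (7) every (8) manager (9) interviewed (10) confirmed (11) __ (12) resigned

The marked gap is the subject of "resigned".
Its filler is the fronted wh-phrase "which nurse", at word 2.
(The other dependency links word 5 to a gap after word 9.)

2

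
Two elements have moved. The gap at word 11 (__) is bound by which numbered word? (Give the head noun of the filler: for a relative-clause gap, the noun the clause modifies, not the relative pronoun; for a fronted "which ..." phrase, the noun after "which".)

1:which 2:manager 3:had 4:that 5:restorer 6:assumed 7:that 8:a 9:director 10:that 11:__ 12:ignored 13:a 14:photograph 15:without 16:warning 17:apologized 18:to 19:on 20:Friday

The marked gap is inside the relative clause, the subject of "ignored".
Its filler is the head noun "director" (via "that"), at word 9.
(The other dependency links word 2 to a gap after word 18.)

9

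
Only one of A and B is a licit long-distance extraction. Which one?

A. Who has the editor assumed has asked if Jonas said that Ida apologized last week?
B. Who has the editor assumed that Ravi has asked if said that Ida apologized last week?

A

In B, the wh-phrase is extracted from inside a wh-island (introduced by "if"), which blocks movement.
In A, the extraction path crosses only that-complement boundaries, which are transparent.
So A is grammatical.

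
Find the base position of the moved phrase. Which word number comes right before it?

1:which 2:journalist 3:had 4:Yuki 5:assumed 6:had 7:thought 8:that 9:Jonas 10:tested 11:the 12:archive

5

The displaced element is "which journalist" (word 2).
It is linked across 1 clause boundary (Ø).
It functions as the subject of "thought", so the gap sits immediately after word 5 ("assumed").
Base order: Yuki had assumed that which journalist had thought that Jonas tested the archive.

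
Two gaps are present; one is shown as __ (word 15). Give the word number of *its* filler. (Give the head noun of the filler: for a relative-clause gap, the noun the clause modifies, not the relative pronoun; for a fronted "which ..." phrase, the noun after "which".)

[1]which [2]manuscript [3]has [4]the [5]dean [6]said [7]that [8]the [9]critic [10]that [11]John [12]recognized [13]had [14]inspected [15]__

2

The marked gap is the direct object of "inspected".
Its filler is the fronted wh-phrase "which manuscript", at word 2.
(The other dependency links word 9 to a gap after word 12.)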